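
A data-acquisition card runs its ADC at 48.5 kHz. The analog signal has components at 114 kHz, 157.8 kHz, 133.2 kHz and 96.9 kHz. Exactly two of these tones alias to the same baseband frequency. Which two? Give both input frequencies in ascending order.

133.2 kHz, 157.8 kHz

fs/2 = 24.25 kHz.
114 kHz mod fs = 17 kHz.
17 kHz ≤ fs/2 = 24.25 kHz, appears at 17 kHz.
157.8 kHz mod fs = 12.3 kHz.
12.3 kHz ≤ fs/2 = 24.25 kHz, appears at 12.3 kHz.
133.2 kHz mod fs = 36.2 kHz.
36.2 kHz > fs/2 = 24.25 kHz, folds to fs − 36.2 kHz = 12.3 kHz.
96.9 kHz mod fs = 48.4 kHz.
48.4 kHz > fs/2 = 24.25 kHz, folds to fs − 48.4 kHz = 0.1 kHz.
133.2 kHz and 157.8 kHz both map to 12.3 kHz.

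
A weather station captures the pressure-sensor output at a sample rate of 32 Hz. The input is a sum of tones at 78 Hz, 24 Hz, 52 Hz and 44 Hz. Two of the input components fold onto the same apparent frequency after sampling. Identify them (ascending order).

44 Hz, 52 Hz

fs/2 = 16 Hz.
78 Hz mod fs = 14 Hz.
14 Hz ≤ fs/2 = 16 Hz, appears at 14 Hz.
24 Hz > fs/2 = 16 Hz, folds to fs − 24 Hz = 8 Hz.
52 Hz mod fs = 20 Hz.
20 Hz > fs/2 = 16 Hz, folds to fs − 20 Hz = 12 Hz.
44 Hz mod fs = 12 Hz.
12 Hz ≤ fs/2 = 16 Hz, appears at 12 Hz.
44 Hz and 52 Hz both map to 12 Hz.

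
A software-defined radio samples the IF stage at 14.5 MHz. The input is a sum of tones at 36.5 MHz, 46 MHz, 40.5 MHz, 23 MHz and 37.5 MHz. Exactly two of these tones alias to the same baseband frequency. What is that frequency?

6 MHz

fs/2 = 7.25 MHz.
36.5 MHz mod fs = 7.5 MHz.
7.5 MHz > fs/2 = 7.25 MHz, folds to fs − 7.5 MHz = 7 MHz.
46 MHz mod fs = 2.5 MHz.
2.5 MHz ≤ fs/2 = 7.25 MHz, appears at 2.5 MHz.
40.5 MHz mod fs = 11.5 MHz.
11.5 MHz > fs/2 = 7.25 MHz, folds to fs − 11.5 MHz = 3 MHz.
23 MHz mod fs = 8.5 MHz.
8.5 MHz > fs/2 = 7.25 MHz, folds to fs − 8.5 MHz = 6 MHz.
37.5 MHz mod fs = 8.5 MHz.
8.5 MHz > fs/2 = 7.25 MHz, folds to fs − 8.5 MHz = 6 MHz.
23 MHz and 37.5 MHz both map to 6 MHz.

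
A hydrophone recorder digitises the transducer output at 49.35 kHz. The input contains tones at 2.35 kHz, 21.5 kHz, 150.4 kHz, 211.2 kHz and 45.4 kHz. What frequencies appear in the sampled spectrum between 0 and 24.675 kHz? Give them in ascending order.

2.35 kHz, 3.95 kHz, 13.8 kHz, 21.5 kHz

fs/2 = 24.675 kHz.
2.35 kHz ≤ fs/2 = 24.675 kHz, passes unchanged.
21.5 kHz ≤ fs/2 = 24.675 kHz, passes unchanged.
150.4 kHz mod fs = 2.35 kHz.
2.35 kHz ≤ fs/2 = 24.675 kHz, appears at 2.35 kHz.
211.2 kHz mod fs = 13.8 kHz.
13.8 kHz ≤ fs/2 = 24.675 kHz, appears at 13.8 kHz.
45.4 kHz > fs/2 = 24.675 kHz, folds to fs − 45.4 kHz = 3.95 kHz.
Distinct values: {2.35 kHz, 3.95 kHz, 13.8 kHz, 21.5 kHz}.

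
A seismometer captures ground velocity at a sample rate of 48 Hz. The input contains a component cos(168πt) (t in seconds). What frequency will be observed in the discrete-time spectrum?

12 Hz

ω = 168π rad/s → f = ω/(2π) = 84 Hz.
84 Hz mod fs = 36 Hz.
36 Hz > fs/2 = 24 Hz, folds to fs − 36 Hz = 12 Hz.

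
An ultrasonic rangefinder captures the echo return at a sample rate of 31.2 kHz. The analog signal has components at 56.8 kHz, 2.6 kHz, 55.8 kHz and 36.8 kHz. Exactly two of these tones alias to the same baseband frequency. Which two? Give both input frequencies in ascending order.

36.8 kHz, 56.8 kHz

fs/2 = 15.6 kHz.
56.8 kHz mod fs = 25.6 kHz.
25.6 kHz > fs/2 = 15.6 kHz, folds to fs − 25.6 kHz = 5.6 kHz.
2.6 kHz ≤ fs/2 = 15.6 kHz, passes unchanged.
55.8 kHz mod fs = 24.6 kHz.
24.6 kHz > fs/2 = 15.6 kHz, folds to fs − 24.6 kHz = 6.6 kHz.
36.8 kHz mod fs = 5.6 kHz.
5.6 kHz ≤ fs/2 = 15.6 kHz, appears at 5.6 kHz.
36.8 kHz and 56.8 kHz both map to 5.6 kHz.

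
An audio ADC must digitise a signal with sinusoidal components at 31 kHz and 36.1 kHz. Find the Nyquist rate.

Highest-frequency component: 36.1 kHz.
Nyquist rate = 2 × 36.1 kHz = 72.2 kHz.

72.2 kHz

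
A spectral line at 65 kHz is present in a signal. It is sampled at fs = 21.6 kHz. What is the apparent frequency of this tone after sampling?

0.2 kHz

65 kHz mod fs = 0.2 kHz.
0.2 kHz ≤ fs/2 = 10.8 kHz, appears at 0.2 kHz.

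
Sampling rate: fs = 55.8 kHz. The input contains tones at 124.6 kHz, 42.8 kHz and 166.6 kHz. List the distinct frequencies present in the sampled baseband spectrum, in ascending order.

fs/2 = 27.9 kHz.
124.6 kHz mod fs = 13 kHz.
13 kHz ≤ fs/2 = 27.9 kHz, appears at 13 kHz.
42.8 kHz > fs/2 = 27.9 kHz, folds to fs − 42.8 kHz = 13 kHz.
166.6 kHz mod fs = 55 kHz.
55 kHz > fs/2 = 27.9 kHz, folds to fs − 55 kHz = 0.8 kHz.
Distinct values: {0.8 kHz, 13 kHz}.

0.8 kHz, 13 kHz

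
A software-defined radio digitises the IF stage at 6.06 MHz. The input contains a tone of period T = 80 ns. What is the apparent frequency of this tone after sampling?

0.38 MHz

T = 80 ns → f = 1/T = 12.5 MHz.
12.5 MHz mod fs = 0.38 MHz.
0.38 MHz ≤ fs/2 = 3.03 MHz, appears at 0.38 MHz.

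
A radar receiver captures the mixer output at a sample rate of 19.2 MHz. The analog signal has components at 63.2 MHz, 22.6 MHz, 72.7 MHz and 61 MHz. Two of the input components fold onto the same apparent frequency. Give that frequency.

fs/2 = 9.6 MHz.
63.2 MHz mod fs = 5.6 MHz.
5.6 MHz ≤ fs/2 = 9.6 MHz, appears at 5.6 MHz.
22.6 MHz mod fs = 3.4 MHz.
3.4 MHz ≤ fs/2 = 9.6 MHz, appears at 3.4 MHz.
72.7 MHz mod fs = 15.1 MHz.
15.1 MHz > fs/2 = 9.6 MHz, folds to fs − 15.1 MHz = 4.1 MHz.
61 MHz mod fs = 3.4 MHz.
3.4 MHz ≤ fs/2 = 9.6 MHz, appears at 3.4 MHz.
22.6 MHz and 61 MHz both map to 3.4 MHz.

3.4 MHz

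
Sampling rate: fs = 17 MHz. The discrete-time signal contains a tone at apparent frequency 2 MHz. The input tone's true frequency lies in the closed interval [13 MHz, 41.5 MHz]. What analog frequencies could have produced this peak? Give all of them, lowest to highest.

Frequencies that alias to 2 MHz are k·fs ± 2 MHz for integer k ≥ 0.
k=0: 2 MHz.
k=1: 15 MHz, 19 MHz.
k=2: 32 MHz, 36 MHz.
k=3: 49 MHz, 53 MHz.
Within [13 MHz, 41.5 MHz]: 15 MHz, 19 MHz, 32 MHz, 36 MHz.

15 MHz, 19 MHz, 32 MHz, 36 MHz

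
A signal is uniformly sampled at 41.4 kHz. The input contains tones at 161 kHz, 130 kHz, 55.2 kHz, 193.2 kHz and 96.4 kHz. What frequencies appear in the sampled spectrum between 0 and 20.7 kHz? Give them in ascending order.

4.6 kHz, 5.8 kHz, 13.6 kHz, 13.8 kHz

fs/2 = 20.7 kHz.
161 kHz mod fs = 36.8 kHz.
36.8 kHz > fs/2 = 20.7 kHz, folds to fs − 36.8 kHz = 4.6 kHz.
130 kHz mod fs = 5.8 kHz.
5.8 kHz ≤ fs/2 = 20.7 kHz, appears at 5.8 kHz.
55.2 kHz mod fs = 13.8 kHz.
13.8 kHz ≤ fs/2 = 20.7 kHz, appears at 13.8 kHz.
193.2 kHz mod fs = 27.6 kHz.
27.6 kHz > fs/2 = 20.7 kHz, folds to fs − 27.6 kHz = 13.8 kHz.
96.4 kHz mod fs = 13.6 kHz.
13.6 kHz ≤ fs/2 = 20.7 kHz, appears at 13.6 kHz.
Distinct values: {4.6 kHz, 5.8 kHz, 13.6 kHz, 13.8 kHz}.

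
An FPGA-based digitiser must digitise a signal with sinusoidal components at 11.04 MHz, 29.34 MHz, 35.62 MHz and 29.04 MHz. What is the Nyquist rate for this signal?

71.24 MHz

Highest-frequency component: 35.62 MHz.
Nyquist rate = 2 × 35.62 MHz = 71.24 MHz.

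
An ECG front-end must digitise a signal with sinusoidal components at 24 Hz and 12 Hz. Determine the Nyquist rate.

48 Hz

Highest-frequency component: 24 Hz.
Nyquist rate = 2 × 24 Hz = 48 Hz.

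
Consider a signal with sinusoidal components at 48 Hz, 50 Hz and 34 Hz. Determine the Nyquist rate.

Highest-frequency component: 50 Hz.
Nyquist rate = 2 × 50 Hz = 100 Hz.

100 Hz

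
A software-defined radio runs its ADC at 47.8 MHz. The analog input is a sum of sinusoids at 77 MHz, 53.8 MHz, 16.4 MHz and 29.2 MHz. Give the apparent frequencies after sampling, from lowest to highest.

6 MHz, 16.4 MHz, 18.6 MHz

fs/2 = 23.9 MHz.
77 MHz mod fs = 29.2 MHz.
29.2 MHz > fs/2 = 23.9 MHz, folds to fs − 29.2 MHz = 18.6 MHz.
53.8 MHz mod fs = 6 MHz.
6 MHz ≤ fs/2 = 23.9 MHz, appears at 6 MHz.
16.4 MHz ≤ fs/2 = 23.9 MHz, passes unchanged.
29.2 MHz > fs/2 = 23.9 MHz, folds to fs − 29.2 MHz = 18.6 MHz.
Distinct values: {6 MHz, 16.4 MHz, 18.6 MHz}.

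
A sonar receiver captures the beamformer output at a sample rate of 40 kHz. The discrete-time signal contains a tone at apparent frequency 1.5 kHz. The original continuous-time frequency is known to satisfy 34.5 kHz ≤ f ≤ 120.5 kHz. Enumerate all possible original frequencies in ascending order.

38.5 kHz, 41.5 kHz, 78.5 kHz, 81.5 kHz, 118.5 kHz

Frequencies that alias to 1.5 kHz are k·fs ± 1.5 kHz for integer k ≥ 0.
k=0: 1.5 kHz.
k=1: 38.5 kHz, 41.5 kHz.
k=2: 78.5 kHz, 81.5 kHz.
k=3: 118.5 kHz, 121.5 kHz.
k=4: 158.5 kHz, 161.5 kHz.
Within [34.5 kHz, 120.5 kHz]: 38.5 kHz, 41.5 kHz, 78.5 kHz, 81.5 kHz, 118.5 kHz.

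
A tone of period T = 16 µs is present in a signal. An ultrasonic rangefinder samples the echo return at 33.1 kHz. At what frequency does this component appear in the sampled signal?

T = 16 µs → f = 1/T = 62.5 kHz.
62.5 kHz mod fs = 29.4 kHz.
29.4 kHz > fs/2 = 16.55 kHz, folds to fs − 29.4 kHz = 3.7 kHz.

3.7 kHz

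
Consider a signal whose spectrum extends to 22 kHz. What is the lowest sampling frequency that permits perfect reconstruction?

44 kHz

Nyquist rate = 2 × 22 kHz = 44 kHz.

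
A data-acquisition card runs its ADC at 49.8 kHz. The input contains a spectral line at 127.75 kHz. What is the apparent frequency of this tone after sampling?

127.75 kHz mod fs = 28.15 kHz.
28.15 kHz > fs/2 = 24.9 kHz, folds to fs − 28.15 kHz = 21.65 kHz.

21.65 kHz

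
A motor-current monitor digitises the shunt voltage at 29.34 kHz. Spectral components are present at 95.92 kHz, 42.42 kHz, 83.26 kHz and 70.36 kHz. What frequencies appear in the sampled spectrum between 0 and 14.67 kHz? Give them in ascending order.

4.76 kHz, 7.9 kHz, 11.68 kHz, 13.08 kHz

fs/2 = 14.67 kHz.
95.92 kHz mod fs = 7.9 kHz.
7.9 kHz ≤ fs/2 = 14.67 kHz, appears at 7.9 kHz.
42.42 kHz mod fs = 13.08 kHz.
13.08 kHz ≤ fs/2 = 14.67 kHz, appears at 13.08 kHz.
83.26 kHz mod fs = 24.58 kHz.
24.58 kHz > fs/2 = 14.67 kHz, folds to fs − 24.58 kHz = 4.76 kHz.
70.36 kHz mod fs = 11.68 kHz.
11.68 kHz ≤ fs/2 = 14.67 kHz, appears at 11.68 kHz.
Distinct values: {4.76 kHz, 7.9 kHz, 11.68 kHz, 13.08 kHz}.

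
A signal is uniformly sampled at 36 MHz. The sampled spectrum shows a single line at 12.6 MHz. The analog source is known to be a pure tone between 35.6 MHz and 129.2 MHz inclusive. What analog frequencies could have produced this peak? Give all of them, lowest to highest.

Frequencies that alias to 12.6 MHz are k·fs ± 12.6 MHz for integer k ≥ 0.
k=0: 12.6 MHz.
k=1: 23.4 MHz, 48.6 MHz.
k=2: 59.4 MHz, 84.6 MHz.
k=3: 95.4 MHz, 120.6 MHz.
k=4: 131.4 MHz, 156.6 MHz.
Within [35.6 MHz, 129.2 MHz]: 48.6 MHz, 59.4 MHz, 84.6 MHz, 95.4 MHz, 120.6 MHz.

48.6 MHz, 59.4 MHz, 84.6 MHz, 95.4 MHz, 120.6 MHz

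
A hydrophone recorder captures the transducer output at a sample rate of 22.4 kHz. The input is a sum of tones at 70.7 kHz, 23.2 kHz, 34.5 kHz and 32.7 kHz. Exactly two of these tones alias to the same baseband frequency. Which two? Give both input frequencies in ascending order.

fs/2 = 11.2 kHz.
70.7 kHz mod fs = 3.5 kHz.
3.5 kHz ≤ fs/2 = 11.2 kHz, appears at 3.5 kHz.
23.2 kHz mod fs = 0.8 kHz.
0.8 kHz ≤ fs/2 = 11.2 kHz, appears at 0.8 kHz.
34.5 kHz mod fs = 12.1 kHz.
12.1 kHz > fs/2 = 11.2 kHz, folds to fs − 12.1 kHz = 10.3 kHz.
32.7 kHz mod fs = 10.3 kHz.
10.3 kHz ≤ fs/2 = 11.2 kHz, appears at 10.3 kHz.
32.7 kHz and 34.5 kHz both map to 10.3 kHz.

32.7 kHz, 34.5 kHz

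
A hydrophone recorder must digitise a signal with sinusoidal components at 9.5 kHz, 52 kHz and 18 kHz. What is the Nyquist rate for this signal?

Highest-frequency component: 52 kHz.
Nyquist rate = 2 × 52 kHz = 104 kHz.

104 kHz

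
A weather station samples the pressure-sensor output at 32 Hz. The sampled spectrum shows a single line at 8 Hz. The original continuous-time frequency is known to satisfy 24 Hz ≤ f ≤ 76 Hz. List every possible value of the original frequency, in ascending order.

Frequencies that alias to 8 Hz are k·fs ± 8 Hz for integer k ≥ 0.
k=0: 8 Hz.
k=1: 24 Hz, 40 Hz.
k=2: 56 Hz, 72 Hz.
k=3: 88 Hz, 104 Hz.
Within [24 Hz, 76 Hz]: 24 Hz, 40 Hz, 56 Hz, 72 Hz.

24 Hz, 40 Hz, 56 Hz, 72 Hz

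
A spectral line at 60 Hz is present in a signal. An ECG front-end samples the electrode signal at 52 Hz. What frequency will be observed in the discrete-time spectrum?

60 Hz mod fs = 8 Hz.
8 Hz ≤ fs/2 = 26 Hz, appears at 8 Hz.

8 Hz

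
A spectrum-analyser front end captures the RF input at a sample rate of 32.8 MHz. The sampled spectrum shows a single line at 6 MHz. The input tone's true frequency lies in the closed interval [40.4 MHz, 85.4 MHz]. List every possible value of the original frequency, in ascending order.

59.6 MHz, 71.6 MHz

Frequencies that alias to 6 MHz are k·fs ± 6 MHz for integer k ≥ 0.
k=0: 6 MHz.
k=1: 26.8 MHz, 38.8 MHz.
k=2: 59.6 MHz, 71.6 MHz.
k=3: 92.4 MHz, 104.4 MHz.
Within [40.4 MHz, 85.4 MHz]: 59.6 MHz, 71.6 MHz.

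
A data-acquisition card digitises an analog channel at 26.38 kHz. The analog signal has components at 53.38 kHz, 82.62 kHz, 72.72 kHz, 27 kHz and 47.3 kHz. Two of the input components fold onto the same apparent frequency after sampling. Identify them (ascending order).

27 kHz, 53.38 kHz

fs/2 = 13.19 kHz.
53.38 kHz mod fs = 0.62 kHz.
0.62 kHz ≤ fs/2 = 13.19 kHz, appears at 0.62 kHz.
82.62 kHz mod fs = 3.48 kHz.
3.48 kHz ≤ fs/2 = 13.19 kHz, appears at 3.48 kHz.
72.72 kHz mod fs = 19.96 kHz.
19.96 kHz > fs/2 = 13.19 kHz, folds to fs − 19.96 kHz = 6.42 kHz.
27 kHz mod fs = 0.62 kHz.
0.62 kHz ≤ fs/2 = 13.19 kHz, appears at 0.62 kHz.
47.3 kHz mod fs = 20.92 kHz.
20.92 kHz > fs/2 = 13.19 kHz, folds to fs − 20.92 kHz = 5.46 kHz.
27 kHz and 53.38 kHz both map to 0.62 kHz.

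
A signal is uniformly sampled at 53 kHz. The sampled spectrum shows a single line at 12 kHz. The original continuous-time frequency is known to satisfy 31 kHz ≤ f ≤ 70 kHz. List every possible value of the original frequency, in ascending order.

41 kHz, 65 kHz

Frequencies that alias to 12 kHz are k·fs ± 12 kHz for integer k ≥ 0.
k=0: 12 kHz.
k=1: 41 kHz, 65 kHz.
k=2: 94 kHz, 118 kHz.
Within [31 kHz, 70 kHz]: 41 kHz, 65 kHz.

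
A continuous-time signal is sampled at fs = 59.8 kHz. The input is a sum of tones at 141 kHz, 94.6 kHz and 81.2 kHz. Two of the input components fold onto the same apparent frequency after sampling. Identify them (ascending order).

81.2 kHz, 141 kHz

fs/2 = 29.9 kHz.
141 kHz mod fs = 21.4 kHz.
21.4 kHz ≤ fs/2 = 29.9 kHz, appears at 21.4 kHz.
94.6 kHz mod fs = 34.8 kHz.
34.8 kHz > fs/2 = 29.9 kHz, folds to fs − 34.8 kHz = 25 kHz.
81.2 kHz mod fs = 21.4 kHz.
21.4 kHz ≤ fs/2 = 29.9 kHz, appears at 21.4 kHz.
81.2 kHz and 141 kHz both map to 21.4 kHz.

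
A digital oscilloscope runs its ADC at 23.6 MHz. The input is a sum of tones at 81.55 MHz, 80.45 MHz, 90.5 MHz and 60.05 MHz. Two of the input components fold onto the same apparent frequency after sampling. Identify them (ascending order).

fs/2 = 11.8 MHz.
81.55 MHz mod fs = 10.75 MHz.
10.75 MHz ≤ fs/2 = 11.8 MHz, appears at 10.75 MHz.
80.45 MHz mod fs = 9.65 MHz.
9.65 MHz ≤ fs/2 = 11.8 MHz, appears at 9.65 MHz.
90.5 MHz mod fs = 19.7 MHz.
19.7 MHz > fs/2 = 11.8 MHz, folds to fs − 19.7 MHz = 3.9 MHz.
60.05 MHz mod fs = 12.85 MHz.
12.85 MHz > fs/2 = 11.8 MHz, folds to fs − 12.85 MHz = 10.75 MHz.
60.05 MHz and 81.55 MHz both map to 10.75 MHz.

60.05 MHz, 81.55 MHz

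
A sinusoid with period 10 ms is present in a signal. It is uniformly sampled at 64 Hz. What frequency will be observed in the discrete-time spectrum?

28 Hz

T = 10 ms → f = 1/T = 100 Hz.
100 Hz mod fs = 36 Hz.
36 Hz > fs/2 = 32 Hz, folds to fs − 36 Hz = 28 Hz.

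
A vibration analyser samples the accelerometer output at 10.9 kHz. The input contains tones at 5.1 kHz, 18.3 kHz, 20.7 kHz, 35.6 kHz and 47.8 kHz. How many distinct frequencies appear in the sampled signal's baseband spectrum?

5

fs/2 = 5.45 kHz.
5.1 kHz ≤ fs/2 = 5.45 kHz, passes unchanged.
18.3 kHz mod fs = 7.4 kHz.
7.4 kHz > fs/2 = 5.45 kHz, folds to fs − 7.4 kHz = 3.5 kHz.
20.7 kHz mod fs = 9.8 kHz.
9.8 kHz > fs/2 = 5.45 kHz, folds to fs − 9.8 kHz = 1.1 kHz.
35.6 kHz mod fs = 2.9 kHz.
2.9 kHz ≤ fs/2 = 5.45 kHz, appears at 2.9 kHz.
47.8 kHz mod fs = 4.2 kHz.
4.2 kHz ≤ fs/2 = 5.45 kHz, appears at 4.2 kHz.
Distinct values: {1.1 kHz, 2.9 kHz, 3.5 kHz, 4.2 kHz, 5.1 kHz} → 5.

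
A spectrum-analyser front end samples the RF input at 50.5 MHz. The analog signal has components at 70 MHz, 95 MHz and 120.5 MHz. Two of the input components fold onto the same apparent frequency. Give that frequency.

19.5 MHz

fs/2 = 25.25 MHz.
70 MHz mod fs = 19.5 MHz.
19.5 MHz ≤ fs/2 = 25.25 MHz, appears at 19.5 MHz.
95 MHz mod fs = 44.5 MHz.
44.5 MHz > fs/2 = 25.25 MHz, folds to fs − 44.5 MHz = 6 MHz.
120.5 MHz mod fs = 19.5 MHz.
19.5 MHz ≤ fs/2 = 25.25 MHz, appears at 19.5 MHz.
70 MHz and 120.5 MHz both map to 19.5 MHz.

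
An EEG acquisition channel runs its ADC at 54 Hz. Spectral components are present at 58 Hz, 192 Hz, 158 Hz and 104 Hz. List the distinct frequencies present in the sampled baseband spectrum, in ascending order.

fs/2 = 27 Hz.
58 Hz mod fs = 4 Hz.
4 Hz ≤ fs/2 = 27 Hz, appears at 4 Hz.
192 Hz mod fs = 30 Hz.
30 Hz > fs/2 = 27 Hz, folds to fs − 30 Hz = 24 Hz.
158 Hz mod fs = 50 Hz.
50 Hz > fs/2 = 27 Hz, folds to fs − 50 Hz = 4 Hz.
104 Hz mod fs = 50 Hz.
50 Hz > fs/2 = 27 Hz, folds to fs − 50 Hz = 4 Hz.
Distinct values: {4 Hz, 24 Hz}.

4 Hz, 24 Hz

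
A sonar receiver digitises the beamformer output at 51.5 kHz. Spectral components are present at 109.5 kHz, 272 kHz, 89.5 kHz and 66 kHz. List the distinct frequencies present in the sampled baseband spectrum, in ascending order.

fs/2 = 25.75 kHz.
109.5 kHz mod fs = 6.5 kHz.
6.5 kHz ≤ fs/2 = 25.75 kHz, appears at 6.5 kHz.
272 kHz mod fs = 14.5 kHz.
14.5 kHz ≤ fs/2 = 25.75 kHz, appears at 14.5 kHz.
89.5 kHz mod fs = 38 kHz.
38 kHz > fs/2 = 25.75 kHz, folds to fs − 38 kHz = 13.5 kHz.
66 kHz mod fs = 14.5 kHz.
14.5 kHz ≤ fs/2 = 25.75 kHz, appears at 14.5 kHz.
Distinct values: {6.5 kHz, 13.5 kHz, 14.5 kHz}.

6.5 kHz, 13.5 kHz, 14.5 kHz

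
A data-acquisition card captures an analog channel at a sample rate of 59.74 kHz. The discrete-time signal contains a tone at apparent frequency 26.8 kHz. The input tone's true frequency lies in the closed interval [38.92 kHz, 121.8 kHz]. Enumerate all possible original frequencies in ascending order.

86.54 kHz, 92.68 kHz

Frequencies that alias to 26.8 kHz are k·fs ± 26.8 kHz for integer k ≥ 0.
k=0: 26.8 kHz.
k=1: 32.94 kHz, 86.54 kHz.
k=2: 92.68 kHz, 146.28 kHz.
k=3: 152.42 kHz, 206.02 kHz.
Within [38.92 kHz, 121.8 kHz]: 86.54 kHz, 92.68 kHz.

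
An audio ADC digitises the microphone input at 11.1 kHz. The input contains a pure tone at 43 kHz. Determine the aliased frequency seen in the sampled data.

43 kHz mod fs = 9.7 kHz.
9.7 kHz > fs/2 = 5.55 kHz, folds to fs − 9.7 kHz = 1.4 kHz.

1.4 kHz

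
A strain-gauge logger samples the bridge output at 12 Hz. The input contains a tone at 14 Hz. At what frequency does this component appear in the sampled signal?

2 Hz

14 Hz mod fs = 2 Hz.
2 Hz ≤ fs/2 = 6 Hz, appears at 2 Hz.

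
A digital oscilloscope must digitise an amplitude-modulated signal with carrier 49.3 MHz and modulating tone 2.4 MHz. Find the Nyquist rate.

103.4 MHz

AM sidebands sit at fc ± fm = 46.9 MHz and 51.7 MHz.
Highest-frequency component: 51.7 MHz.
Nyquist rate = 2 × 51.7 MHz = 103.4 MHz.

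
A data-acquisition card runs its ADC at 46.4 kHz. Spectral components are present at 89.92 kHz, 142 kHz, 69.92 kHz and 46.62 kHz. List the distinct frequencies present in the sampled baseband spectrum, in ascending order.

0.22 kHz, 2.8 kHz, 2.88 kHz, 22.88 kHz

fs/2 = 23.2 kHz.
89.92 kHz mod fs = 43.52 kHz.
43.52 kHz > fs/2 = 23.2 kHz, folds to fs − 43.52 kHz = 2.88 kHz.
142 kHz mod fs = 2.8 kHz.
2.8 kHz ≤ fs/2 = 23.2 kHz, appears at 2.8 kHz.
69.92 kHz mod fs = 23.52 kHz.
23.52 kHz > fs/2 = 23.2 kHz, folds to fs − 23.52 kHz = 22.88 kHz.
46.62 kHz mod fs = 0.22 kHz.
0.22 kHz ≤ fs/2 = 23.2 kHz, appears at 0.22 kHz.
Distinct values: {0.22 kHz, 2.8 kHz, 2.88 kHz, 22.88 kHz}.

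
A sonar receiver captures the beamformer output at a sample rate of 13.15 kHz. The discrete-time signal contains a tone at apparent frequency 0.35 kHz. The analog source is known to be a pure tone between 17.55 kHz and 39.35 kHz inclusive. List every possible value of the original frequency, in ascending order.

25.95 kHz, 26.65 kHz, 39.1 kHz

Frequencies that alias to 0.35 kHz are k·fs ± 0.35 kHz for integer k ≥ 0.
k=0: 0.35 kHz.
k=1: 12.8 kHz, 13.5 kHz.
k=2: 25.95 kHz, 26.65 kHz.
k=3: 39.1 kHz, 39.8 kHz.
k=4: 52.25 kHz, 52.95 kHz.
Within [17.55 kHz, 39.35 kHz]: 25.95 kHz, 26.65 kHz, 39.1 kHz.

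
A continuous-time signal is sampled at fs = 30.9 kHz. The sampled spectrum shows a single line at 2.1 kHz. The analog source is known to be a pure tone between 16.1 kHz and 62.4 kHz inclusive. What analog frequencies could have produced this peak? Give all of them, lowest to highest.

Frequencies that alias to 2.1 kHz are k·fs ± 2.1 kHz for integer k ≥ 0.
k=0: 2.1 kHz.
k=1: 28.8 kHz, 33 kHz.
k=2: 59.7 kHz, 63.9 kHz.
k=3: 90.6 kHz, 94.8 kHz.
Within [16.1 kHz, 62.4 kHz]: 28.8 kHz, 33 kHz, 59.7 kHz.

28.8 kHz, 33 kHz, 59.7 kHz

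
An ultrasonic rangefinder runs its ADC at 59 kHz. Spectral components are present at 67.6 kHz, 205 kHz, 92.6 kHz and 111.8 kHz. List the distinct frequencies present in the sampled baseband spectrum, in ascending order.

6.2 kHz, 8.6 kHz, 25.4 kHz, 28 kHz

fs/2 = 29.5 kHz.
67.6 kHz mod fs = 8.6 kHz.
8.6 kHz ≤ fs/2 = 29.5 kHz, appears at 8.6 kHz.
205 kHz mod fs = 28 kHz.
28 kHz ≤ fs/2 = 29.5 kHz, appears at 28 kHz.
92.6 kHz mod fs = 33.6 kHz.
33.6 kHz > fs/2 = 29.5 kHz, folds to fs − 33.6 kHz = 25.4 kHz.
111.8 kHz mod fs = 52.8 kHz.
52.8 kHz > fs/2 = 29.5 kHz, folds to fs − 52.8 kHz = 6.2 kHz.
Distinct values: {6.2 kHz, 8.6 kHz, 25.4 kHz, 28 kHz}.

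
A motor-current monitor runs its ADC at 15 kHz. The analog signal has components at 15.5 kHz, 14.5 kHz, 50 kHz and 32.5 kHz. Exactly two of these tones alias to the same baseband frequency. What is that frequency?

0.5 kHz

fs/2 = 7.5 kHz.
15.5 kHz mod fs = 0.5 kHz.
0.5 kHz ≤ fs/2 = 7.5 kHz, appears at 0.5 kHz.
14.5 kHz > fs/2 = 7.5 kHz, folds to fs − 14.5 kHz = 0.5 kHz.
50 kHz mod fs = 5 kHz.
5 kHz ≤ fs/2 = 7.5 kHz, appears at 5 kHz.
32.5 kHz mod fs = 2.5 kHz.
2.5 kHz ≤ fs/2 = 7.5 kHz, appears at 2.5 kHz.
14.5 kHz and 15.5 kHz both map to 0.5 kHz.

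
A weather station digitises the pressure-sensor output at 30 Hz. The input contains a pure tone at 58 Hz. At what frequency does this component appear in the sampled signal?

2 Hz

58 Hz mod fs = 28 Hz.
28 Hz > fs/2 = 15 Hz, folds to fs − 28 Hz = 2 Hz.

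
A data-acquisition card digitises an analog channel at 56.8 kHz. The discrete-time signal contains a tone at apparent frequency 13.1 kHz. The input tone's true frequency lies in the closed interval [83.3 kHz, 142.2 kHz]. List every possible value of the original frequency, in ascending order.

100.5 kHz, 126.7 kHz

Frequencies that alias to 13.1 kHz are k·fs ± 13.1 kHz for integer k ≥ 0.
k=0: 13.1 kHz.
k=1: 43.7 kHz, 69.9 kHz.
k=2: 100.5 kHz, 126.7 kHz.
k=3: 157.3 kHz, 183.5 kHz.
Within [83.3 kHz, 142.2 kHz]: 100.5 kHz, 126.7 kHz.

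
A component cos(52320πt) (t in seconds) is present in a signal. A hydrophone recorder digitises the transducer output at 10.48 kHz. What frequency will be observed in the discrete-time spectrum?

5.2 kHz

ω = 52320π rad/s → f = ω/(2π) = 26160 Hz = 26.16 kHz.
26.16 kHz mod fs = 5.2 kHz.
5.2 kHz ≤ fs/2 = 5.24 kHz, appears at 5.2 kHz.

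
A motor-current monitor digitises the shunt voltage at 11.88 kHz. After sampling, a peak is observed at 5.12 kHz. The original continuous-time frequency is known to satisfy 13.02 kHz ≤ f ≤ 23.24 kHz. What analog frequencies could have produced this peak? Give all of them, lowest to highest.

17 kHz, 18.64 kHz

Frequencies that alias to 5.12 kHz are k·fs ± 5.12 kHz for integer k ≥ 0.
k=0: 5.12 kHz.
k=1: 6.76 kHz, 17 kHz.
k=2: 18.64 kHz, 28.88 kHz.
k=3: 30.52 kHz, 40.76 kHz.
Within [13.02 kHz, 23.24 kHz]: 17 kHz, 18.64 kHz.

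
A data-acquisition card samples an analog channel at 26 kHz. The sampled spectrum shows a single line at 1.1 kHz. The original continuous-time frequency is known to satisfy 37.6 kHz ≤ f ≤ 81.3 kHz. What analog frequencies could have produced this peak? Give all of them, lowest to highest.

50.9 kHz, 53.1 kHz, 76.9 kHz, 79.1 kHz

Frequencies that alias to 1.1 kHz are k·fs ± 1.1 kHz for integer k ≥ 0.
k=0: 1.1 kHz.
k=1: 24.9 kHz, 27.1 kHz.
k=2: 50.9 kHz, 53.1 kHz.
k=3: 76.9 kHz, 79.1 kHz.
k=4: 102.9 kHz, 105.1 kHz.
Within [37.6 kHz, 81.3 kHz]: 50.9 kHz, 53.1 kHz, 76.9 kHz, 79.1 kHz.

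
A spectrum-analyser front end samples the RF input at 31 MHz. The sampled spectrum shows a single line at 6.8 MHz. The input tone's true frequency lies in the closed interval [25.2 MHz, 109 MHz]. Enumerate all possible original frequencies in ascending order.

37.8 MHz, 55.2 MHz, 68.8 MHz, 86.2 MHz, 99.8 MHz

Frequencies that alias to 6.8 MHz are k·fs ± 6.8 MHz for integer k ≥ 0.
k=0: 6.8 MHz.
k=1: 24.2 MHz, 37.8 MHz.
k=2: 55.2 MHz, 68.8 MHz.
k=3: 86.2 MHz, 99.8 MHz.
k=4: 117.2 MHz, 130.8 MHz.
Within [25.2 MHz, 109 MHz]: 37.8 MHz, 55.2 MHz, 68.8 MHz, 86.2 MHz, 99.8 MHz.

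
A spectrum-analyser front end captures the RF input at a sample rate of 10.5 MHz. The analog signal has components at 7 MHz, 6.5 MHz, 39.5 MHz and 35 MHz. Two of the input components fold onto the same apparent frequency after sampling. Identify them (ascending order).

fs/2 = 5.25 MHz.
7 MHz > fs/2 = 5.25 MHz, folds to fs − 7 MHz = 3.5 MHz.
6.5 MHz > fs/2 = 5.25 MHz, folds to fs − 6.5 MHz = 4 MHz.
39.5 MHz mod fs = 8 MHz.
8 MHz > fs/2 = 5.25 MHz, folds to fs − 8 MHz = 2.5 MHz.
35 MHz mod fs = 3.5 MHz.
3.5 MHz ≤ fs/2 = 5.25 MHz, appears at 3.5 MHz.
7 MHz and 35 MHz both map to 3.5 MHz.

7 MHz, 35 MHz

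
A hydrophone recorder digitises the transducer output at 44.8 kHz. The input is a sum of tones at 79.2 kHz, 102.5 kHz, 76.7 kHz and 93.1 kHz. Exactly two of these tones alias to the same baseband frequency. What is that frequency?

fs/2 = 22.4 kHz.
79.2 kHz mod fs = 34.4 kHz.
34.4 kHz > fs/2 = 22.4 kHz, folds to fs − 34.4 kHz = 10.4 kHz.
102.5 kHz mod fs = 12.9 kHz.
12.9 kHz ≤ fs/2 = 22.4 kHz, appears at 12.9 kHz.
76.7 kHz mod fs = 31.9 kHz.
31.9 kHz > fs/2 = 22.4 kHz, folds to fs − 31.9 kHz = 12.9 kHz.
93.1 kHz mod fs = 3.5 kHz.
3.5 kHz ≤ fs/2 = 22.4 kHz, appears at 3.5 kHz.
76.7 kHz and 102.5 kHz both map to 12.9 kHz.

12.9 kHz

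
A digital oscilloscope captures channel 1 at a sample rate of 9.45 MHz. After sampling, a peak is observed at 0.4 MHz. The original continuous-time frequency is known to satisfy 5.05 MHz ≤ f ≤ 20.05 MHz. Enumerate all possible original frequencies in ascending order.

9.05 MHz, 9.85 MHz, 18.5 MHz, 19.3 MHz

Frequencies that alias to 0.4 MHz are k·fs ± 0.4 MHz for integer k ≥ 0.
k=0: 0.4 MHz.
k=1: 9.05 MHz, 9.85 MHz.
k=2: 18.5 MHz, 19.3 MHz.
k=3: 27.95 MHz, 28.75 MHz.
Within [5.05 MHz, 20.05 MHz]: 9.05 MHz, 9.85 MHz, 18.5 MHz, 19.3 MHz.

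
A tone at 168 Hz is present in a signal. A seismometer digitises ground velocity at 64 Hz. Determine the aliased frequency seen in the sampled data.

168 Hz mod fs = 40 Hz.
40 Hz > fs/2 = 32 Hz, folds to fs − 40 Hz = 24 Hz.

24 Hz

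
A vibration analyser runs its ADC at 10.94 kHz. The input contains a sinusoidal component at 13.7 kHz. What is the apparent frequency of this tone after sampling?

13.7 kHz mod fs = 2.76 kHz.
2.76 kHz ≤ fs/2 = 5.47 kHz, appears at 2.76 kHz.

2.76 kHz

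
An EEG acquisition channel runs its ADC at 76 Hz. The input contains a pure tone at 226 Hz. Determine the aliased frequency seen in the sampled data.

226 Hz mod fs = 74 Hz.
74 Hz > fs/2 = 38 Hz, folds to fs − 74 Hz = 2 Hz.

2 Hz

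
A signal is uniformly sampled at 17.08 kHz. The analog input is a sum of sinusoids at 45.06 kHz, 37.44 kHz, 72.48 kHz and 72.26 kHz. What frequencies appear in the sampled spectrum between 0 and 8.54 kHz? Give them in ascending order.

3.28 kHz, 3.94 kHz, 4.16 kHz, 6.18 kHz

fs/2 = 8.54 kHz.
45.06 kHz mod fs = 10.9 kHz.
10.9 kHz > fs/2 = 8.54 kHz, folds to fs − 10.9 kHz = 6.18 kHz.
37.44 kHz mod fs = 3.28 kHz.
3.28 kHz ≤ fs/2 = 8.54 kHz, appears at 3.28 kHz.
72.48 kHz mod fs = 4.16 kHz.
4.16 kHz ≤ fs/2 = 8.54 kHz, appears at 4.16 kHz.
72.26 kHz mod fs = 3.94 kHz.
3.94 kHz ≤ fs/2 = 8.54 kHz, appears at 3.94 kHz.
Distinct values: {3.28 kHz, 3.94 kHz, 4.16 kHz, 6.18 kHz}.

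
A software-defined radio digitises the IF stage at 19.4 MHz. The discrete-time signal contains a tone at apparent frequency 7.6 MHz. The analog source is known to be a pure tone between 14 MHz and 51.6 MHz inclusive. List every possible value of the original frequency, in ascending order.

27 MHz, 31.2 MHz, 46.4 MHz, 50.6 MHz

Frequencies that alias to 7.6 MHz are k·fs ± 7.6 MHz for integer k ≥ 0.
k=0: 7.6 MHz.
k=1: 11.8 MHz, 27 MHz.
k=2: 31.2 MHz, 46.4 MHz.
k=3: 50.6 MHz, 65.8 MHz.
k=4: 70 MHz, 85.2 MHz.
Within [14 MHz, 51.6 MHz]: 27 MHz, 31.2 MHz, 46.4 MHz, 50.6 MHz.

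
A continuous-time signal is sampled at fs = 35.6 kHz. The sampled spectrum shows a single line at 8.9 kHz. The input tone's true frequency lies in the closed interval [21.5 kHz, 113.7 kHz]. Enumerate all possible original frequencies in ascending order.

26.7 kHz, 44.5 kHz, 62.3 kHz, 80.1 kHz, 97.9 kHz

Frequencies that alias to 8.9 kHz are k·fs ± 8.9 kHz for integer k ≥ 0.
k=0: 8.9 kHz.
k=1: 26.7 kHz, 44.5 kHz.
k=2: 62.3 kHz, 80.1 kHz.
k=3: 97.9 kHz, 115.7 kHz.
k=4: 133.5 kHz, 151.3 kHz.
Within [21.5 kHz, 113.7 kHz]: 26.7 kHz, 44.5 kHz, 62.3 kHz, 80.1 kHz, 97.9 kHz.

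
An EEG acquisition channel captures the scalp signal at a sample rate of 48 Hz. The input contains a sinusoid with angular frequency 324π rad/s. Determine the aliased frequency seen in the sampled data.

ω = 324π rad/s → f = ω/(2π) = 162 Hz.
162 Hz mod fs = 18 Hz.
18 Hz ≤ fs/2 = 24 Hz, appears at 18 Hz.

18 Hz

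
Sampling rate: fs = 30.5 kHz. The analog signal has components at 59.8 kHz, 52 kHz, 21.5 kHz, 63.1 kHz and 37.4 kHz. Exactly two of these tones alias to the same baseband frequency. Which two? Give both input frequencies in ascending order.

21.5 kHz, 52 kHz

fs/2 = 15.25 kHz.
59.8 kHz mod fs = 29.3 kHz.
29.3 kHz > fs/2 = 15.25 kHz, folds to fs − 29.3 kHz = 1.2 kHz.
52 kHz mod fs = 21.5 kHz.
21.5 kHz > fs/2 = 15.25 kHz, folds to fs − 21.5 kHz = 9 kHz.
21.5 kHz > fs/2 = 15.25 kHz, folds to fs − 21.5 kHz = 9 kHz.
63.1 kHz mod fs = 2.1 kHz.
2.1 kHz ≤ fs/2 = 15.25 kHz, appears at 2.1 kHz.
37.4 kHz mod fs = 6.9 kHz.
6.9 kHz ≤ fs/2 = 15.25 kHz, appears at 6.9 kHz.
21.5 kHz and 52 kHz both map to 9 kHz.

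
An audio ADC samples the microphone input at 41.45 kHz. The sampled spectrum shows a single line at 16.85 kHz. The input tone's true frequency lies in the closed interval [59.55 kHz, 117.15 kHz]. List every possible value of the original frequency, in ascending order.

Frequencies that alias to 16.85 kHz are k·fs ± 16.85 kHz for integer k ≥ 0.
k=0: 16.85 kHz.
k=1: 24.6 kHz, 58.3 kHz.
k=2: 66.05 kHz, 99.75 kHz.
k=3: 107.5 kHz, 141.2 kHz.
k=4: 148.95 kHz, 182.65 kHz.
Within [59.55 kHz, 117.15 kHz]: 66.05 kHz, 99.75 kHz, 107.5 kHz.

66.05 kHz, 99.75 kHz, 107.5 kHz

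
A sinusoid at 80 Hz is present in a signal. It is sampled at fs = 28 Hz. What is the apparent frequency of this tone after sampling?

80 Hz mod fs = 24 Hz.
24 Hz > fs/2 = 14 Hz, folds to fs − 24 Hz = 4 Hz.

4 Hz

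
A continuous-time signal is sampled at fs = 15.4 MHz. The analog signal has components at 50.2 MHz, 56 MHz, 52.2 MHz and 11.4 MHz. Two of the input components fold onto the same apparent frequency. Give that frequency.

fs/2 = 7.7 MHz.
50.2 MHz mod fs = 4 MHz.
4 MHz ≤ fs/2 = 7.7 MHz, appears at 4 MHz.
56 MHz mod fs = 9.8 MHz.
9.8 MHz > fs/2 = 7.7 MHz, folds to fs − 9.8 MHz = 5.6 MHz.
52.2 MHz mod fs = 6 MHz.
6 MHz ≤ fs/2 = 7.7 MHz, appears at 6 MHz.
11.4 MHz > fs/2 = 7.7 MHz, folds to fs − 11.4 MHz = 4 MHz.
11.4 MHz and 50.2 MHz both map to 4 MHz.

4 MHz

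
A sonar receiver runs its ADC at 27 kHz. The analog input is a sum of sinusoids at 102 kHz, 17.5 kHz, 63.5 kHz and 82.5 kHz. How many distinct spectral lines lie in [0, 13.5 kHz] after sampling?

3

fs/2 = 13.5 kHz.
102 kHz mod fs = 21 kHz.
21 kHz > fs/2 = 13.5 kHz, folds to fs − 21 kHz = 6 kHz.
17.5 kHz > fs/2 = 13.5 kHz, folds to fs − 17.5 kHz = 9.5 kHz.
63.5 kHz mod fs = 9.5 kHz.
9.5 kHz ≤ fs/2 = 13.5 kHz, appears at 9.5 kHz.
82.5 kHz mod fs = 1.5 kHz.
1.5 kHz ≤ fs/2 = 13.5 kHz, appears at 1.5 kHz.
Distinct values: {1.5 kHz, 6 kHz, 9.5 kHz} → 3.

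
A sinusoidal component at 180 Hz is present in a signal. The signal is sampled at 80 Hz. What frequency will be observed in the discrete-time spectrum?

20 Hz

180 Hz mod fs = 20 Hz.
20 Hz ≤ fs/2 = 40 Hz, appears at 20 Hz.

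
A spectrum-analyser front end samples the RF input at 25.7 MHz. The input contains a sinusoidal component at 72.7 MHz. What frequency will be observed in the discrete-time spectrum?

72.7 MHz mod fs = 21.3 MHz.
21.3 MHz > fs/2 = 12.85 MHz, folds to fs − 21.3 MHz = 4.4 MHz.

4.4 MHz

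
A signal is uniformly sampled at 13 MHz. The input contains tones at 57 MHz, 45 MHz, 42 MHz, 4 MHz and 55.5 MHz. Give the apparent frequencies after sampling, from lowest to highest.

3 MHz, 3.5 MHz, 4 MHz, 5 MHz, 6 MHz

fs/2 = 6.5 MHz.
57 MHz mod fs = 5 MHz.
5 MHz ≤ fs/2 = 6.5 MHz, appears at 5 MHz.
45 MHz mod fs = 6 MHz.
6 MHz ≤ fs/2 = 6.5 MHz, appears at 6 MHz.
42 MHz mod fs = 3 MHz.
3 MHz ≤ fs/2 = 6.5 MHz, appears at 3 MHz.
4 MHz ≤ fs/2 = 6.5 MHz, passes unchanged.
55.5 MHz mod fs = 3.5 MHz.
3.5 MHz ≤ fs/2 = 6.5 MHz, appears at 3.5 MHz.
Distinct values: {3 MHz, 3.5 MHz, 4 MHz, 5 MHz, 6 MHz}.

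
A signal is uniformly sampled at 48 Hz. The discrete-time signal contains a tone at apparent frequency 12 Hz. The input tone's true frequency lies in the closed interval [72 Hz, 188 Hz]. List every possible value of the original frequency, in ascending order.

Frequencies that alias to 12 Hz are k·fs ± 12 Hz for integer k ≥ 0.
k=0: 12 Hz.
k=1: 36 Hz, 60 Hz.
k=2: 84 Hz, 108 Hz.
k=3: 132 Hz, 156 Hz.
k=4: 180 Hz, 204 Hz.
k=5: 228 Hz, 252 Hz.
Within [72 Hz, 188 Hz]: 84 Hz, 108 Hz, 132 Hz, 156 Hz, 180 Hz.

84 Hz, 108 Hz, 132 Hz, 156 Hz, 180 Hz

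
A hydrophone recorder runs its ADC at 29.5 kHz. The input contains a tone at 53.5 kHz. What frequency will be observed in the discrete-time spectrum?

53.5 kHz mod fs = 24 kHz.
24 kHz > fs/2 = 14.75 kHz, folds to fs − 24 kHz = 5.5 kHz.

5.5 kHz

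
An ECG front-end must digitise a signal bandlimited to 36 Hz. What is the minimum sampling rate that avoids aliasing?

72 Hz

Nyquist rate = 2 × 36 Hz = 72 Hz.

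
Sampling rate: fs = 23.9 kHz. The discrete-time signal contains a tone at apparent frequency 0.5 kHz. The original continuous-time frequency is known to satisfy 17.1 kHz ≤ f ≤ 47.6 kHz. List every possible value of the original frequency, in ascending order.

Frequencies that alias to 0.5 kHz are k·fs ± 0.5 kHz for integer k ≥ 0.
k=0: 0.5 kHz.
k=1: 23.4 kHz, 24.4 kHz.
k=2: 47.3 kHz, 48.3 kHz.
k=3: 71.2 kHz, 72.2 kHz.
Within [17.1 kHz, 47.6 kHz]: 23.4 kHz, 24.4 kHz, 47.3 kHz.

23.4 kHz, 24.4 kHz, 47.3 kHz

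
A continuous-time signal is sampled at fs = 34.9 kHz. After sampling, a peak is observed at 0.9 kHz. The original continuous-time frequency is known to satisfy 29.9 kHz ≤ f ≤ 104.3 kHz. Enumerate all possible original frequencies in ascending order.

Frequencies that alias to 0.9 kHz are k·fs ± 0.9 kHz for integer k ≥ 0.
k=0: 0.9 kHz.
k=1: 34 kHz, 35.8 kHz.
k=2: 68.9 kHz, 70.7 kHz.
k=3: 103.8 kHz, 105.6 kHz.
k=4: 138.7 kHz, 140.5 kHz.
Within [29.9 kHz, 104.3 kHz]: 34 kHz, 35.8 kHz, 68.9 kHz, 70.7 kHz, 103.8 kHz.

34 kHz, 35.8 kHz, 68.9 kHz, 70.7 kHz, 103.8 kHz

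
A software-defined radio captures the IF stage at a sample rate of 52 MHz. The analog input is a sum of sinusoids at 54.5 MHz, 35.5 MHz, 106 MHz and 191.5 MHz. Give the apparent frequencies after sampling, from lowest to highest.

2 MHz, 2.5 MHz, 16.5 MHz

fs/2 = 26 MHz.
54.5 MHz mod fs = 2.5 MHz.
2.5 MHz ≤ fs/2 = 26 MHz, appears at 2.5 MHz.
35.5 MHz > fs/2 = 26 MHz, folds to fs − 35.5 MHz = 16.5 MHz.
106 MHz mod fs = 2 MHz.
2 MHz ≤ fs/2 = 26 MHz, appears at 2 MHz.
191.5 MHz mod fs = 35.5 MHz.
35.5 MHz > fs/2 = 26 MHz, folds to fs − 35.5 MHz = 16.5 MHz.
Distinct values: {2 MHz, 2.5 MHz, 16.5 MHz}.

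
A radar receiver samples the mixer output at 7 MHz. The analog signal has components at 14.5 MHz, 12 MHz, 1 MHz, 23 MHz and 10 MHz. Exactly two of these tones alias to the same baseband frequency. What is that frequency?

fs/2 = 3.5 MHz.
14.5 MHz mod fs = 0.5 MHz.
0.5 MHz ≤ fs/2 = 3.5 MHz, appears at 0.5 MHz.
12 MHz mod fs = 5 MHz.
5 MHz > fs/2 = 3.5 MHz, folds to fs − 5 MHz = 2 MHz.
1 MHz ≤ fs/2 = 3.5 MHz, passes unchanged.
23 MHz mod fs = 2 MHz.
2 MHz ≤ fs/2 = 3.5 MHz, appears at 2 MHz.
10 MHz mod fs = 3 MHz.
3 MHz ≤ fs/2 = 3.5 MHz, appears at 3 MHz.
12 MHz and 23 MHz both map to 2 MHz.

2 MHz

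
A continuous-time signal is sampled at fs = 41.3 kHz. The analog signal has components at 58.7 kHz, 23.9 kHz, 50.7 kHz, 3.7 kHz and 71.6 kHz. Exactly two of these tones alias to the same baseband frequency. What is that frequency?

17.4 kHz

fs/2 = 20.65 kHz.
58.7 kHz mod fs = 17.4 kHz.
17.4 kHz ≤ fs/2 = 20.65 kHz, appears at 17.4 kHz.
23.9 kHz > fs/2 = 20.65 kHz, folds to fs − 23.9 kHz = 17.4 kHz.
50.7 kHz mod fs = 9.4 kHz.
9.4 kHz ≤ fs/2 = 20.65 kHz, appears at 9.4 kHz.
3.7 kHz ≤ fs/2 = 20.65 kHz, passes unchanged.
71.6 kHz mod fs = 30.3 kHz.
30.3 kHz > fs/2 = 20.65 kHz, folds to fs − 30.3 kHz = 11 kHz.
23.9 kHz and 58.7 kHz both map to 17.4 kHz.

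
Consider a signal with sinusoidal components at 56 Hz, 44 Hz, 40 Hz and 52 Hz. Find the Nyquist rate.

Highest-frequency component: 56 Hz.
Nyquist rate = 2 × 56 Hz = 112 Hz.

112 Hz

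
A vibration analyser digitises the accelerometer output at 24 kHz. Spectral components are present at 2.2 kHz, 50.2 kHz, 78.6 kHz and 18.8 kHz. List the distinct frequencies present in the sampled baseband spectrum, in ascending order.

2.2 kHz, 5.2 kHz, 6.6 kHz

fs/2 = 12 kHz.
2.2 kHz ≤ fs/2 = 12 kHz, passes unchanged.
50.2 kHz mod fs = 2.2 kHz.
2.2 kHz ≤ fs/2 = 12 kHz, appears at 2.2 kHz.
78.6 kHz mod fs = 6.6 kHz.
6.6 kHz ≤ fs/2 = 12 kHz, appears at 6.6 kHz.
18.8 kHz > fs/2 = 12 kHz, folds to fs − 18.8 kHz = 5.2 kHz.
Distinct values: {2.2 kHz, 5.2 kHz, 6.6 kHz}.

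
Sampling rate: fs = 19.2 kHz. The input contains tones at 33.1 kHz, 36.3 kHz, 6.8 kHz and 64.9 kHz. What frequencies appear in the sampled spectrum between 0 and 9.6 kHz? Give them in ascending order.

fs/2 = 9.6 kHz.
33.1 kHz mod fs = 13.9 kHz.
13.9 kHz > fs/2 = 9.6 kHz, folds to fs − 13.9 kHz = 5.3 kHz.
36.3 kHz mod fs = 17.1 kHz.
17.1 kHz > fs/2 = 9.6 kHz, folds to fs − 17.1 kHz = 2.1 kHz.
6.8 kHz ≤ fs/2 = 9.6 kHz, passes unchanged.
64.9 kHz mod fs = 7.3 kHz.
7.3 kHz ≤ fs/2 = 9.6 kHz, appears at 7.3 kHz.
Distinct values: {2.1 kHz, 5.3 kHz, 6.8 kHz, 7.3 kHz}.

2.1 kHz, 5.3 kHz, 6.8 kHz, 7.3 kHz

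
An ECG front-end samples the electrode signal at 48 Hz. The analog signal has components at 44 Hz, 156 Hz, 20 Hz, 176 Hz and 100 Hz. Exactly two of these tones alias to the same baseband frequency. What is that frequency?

fs/2 = 24 Hz.
44 Hz > fs/2 = 24 Hz, folds to fs − 44 Hz = 4 Hz.
156 Hz mod fs = 12 Hz.
12 Hz ≤ fs/2 = 24 Hz, appears at 12 Hz.
20 Hz ≤ fs/2 = 24 Hz, passes unchanged.
176 Hz mod fs = 32 Hz.
32 Hz > fs/2 = 24 Hz, folds to fs − 32 Hz = 16 Hz.
100 Hz mod fs = 4 Hz.
4 Hz ≤ fs/2 = 24 Hz, appears at 4 Hz.
44 Hz and 100 Hz both map to 4 Hz.

4 Hz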